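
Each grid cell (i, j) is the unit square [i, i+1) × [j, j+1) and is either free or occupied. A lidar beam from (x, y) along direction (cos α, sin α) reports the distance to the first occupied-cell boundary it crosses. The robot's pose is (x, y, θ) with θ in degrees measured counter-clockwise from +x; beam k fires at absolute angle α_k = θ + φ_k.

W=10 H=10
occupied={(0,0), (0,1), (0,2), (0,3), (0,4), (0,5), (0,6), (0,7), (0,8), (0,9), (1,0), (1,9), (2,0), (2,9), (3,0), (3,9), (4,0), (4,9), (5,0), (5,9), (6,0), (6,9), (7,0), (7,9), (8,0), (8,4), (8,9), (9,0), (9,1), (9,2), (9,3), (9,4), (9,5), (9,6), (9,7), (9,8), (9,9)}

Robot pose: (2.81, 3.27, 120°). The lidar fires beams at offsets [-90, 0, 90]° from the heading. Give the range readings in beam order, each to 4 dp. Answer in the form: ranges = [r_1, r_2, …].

beam 1: φ=-90°, α=30°
  d=(0.8660,0.5000)  start (2,3)  tX=0.2194 tY=1.4600  stride 1/|dx|=1.1547 1/|dy|=2.0000
    cross x-line → (3,3), t=0.2194
    cross x-line → (4,3), t=1.3741
    cross y-line → (4,4), t=1.4600
    cross x-line → (5,4), t=2.5288
    cross y-line → (5,5), t=3.4600
    cross x-line → (6,5), t=3.6835
    cross x-line → (7,5), t=4.8382
    cross y-line → (7,6), t=5.4600
    cross x-line → (8,6), t=5.9929
    cross x-line → (9,6), t=7.1476 (wall)
  → r_1 = 7.1476
beam 2: φ=0°, α=120°
  d=(-0.5000,0.8660)  start (2,3)  tX=1.6200 tY=0.8429  stride 1/|dx|=2.0000 1/|dy|=1.1547
    cross y-line → (2,4), t=0.8429
    cross x-line → (1,4), t=1.6200
    cross y-line → (1,5), t=1.9976
    cross y-line → (1,6), t=3.1523
    cross x-line → (0,6), t=3.6200 (wall)
  → r_2 = 3.6200
beam 3: φ=90°, α=210°
  d=(-0.8660,-0.5000)  start (2,3)  tX=0.9353 tY=0.5400  stride 1/|dx|=1.1547 1/|dy|=2.0000
    cross y-line → (2,2), t=0.5400
    cross x-line → (1,2), t=0.9353
    cross x-line → (0,2), t=2.0900 (wall)
  → r_3 = 2.0900

ranges = [7.1476, 3.6200, 2.0900]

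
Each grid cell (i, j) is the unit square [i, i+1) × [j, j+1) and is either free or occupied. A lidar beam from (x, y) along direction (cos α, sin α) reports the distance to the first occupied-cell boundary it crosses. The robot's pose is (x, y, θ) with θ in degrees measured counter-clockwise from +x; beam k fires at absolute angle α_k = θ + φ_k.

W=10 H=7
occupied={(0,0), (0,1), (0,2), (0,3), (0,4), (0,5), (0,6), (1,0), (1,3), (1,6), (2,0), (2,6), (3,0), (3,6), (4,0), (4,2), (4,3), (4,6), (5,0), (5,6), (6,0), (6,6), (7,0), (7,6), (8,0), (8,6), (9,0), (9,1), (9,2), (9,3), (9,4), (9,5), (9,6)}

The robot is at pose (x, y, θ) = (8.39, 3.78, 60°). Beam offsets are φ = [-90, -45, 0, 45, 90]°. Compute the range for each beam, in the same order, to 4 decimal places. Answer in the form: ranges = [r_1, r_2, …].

ranges = [0.7044, 0.6315, 1.2200, 2.2983, 4.4400]

beam 1: φ=-90°, α=330°
  cosα=0.8660 sinα=-0.5000 | (8,3) | tMaxX 0.7044 tMaxY 1.5600 | tΔX 1.1547 tΔY 2.0000
    t=0.7044 [x] (9,3) — stop
  → r_1 = 0.7044
beam 2: φ=-45°, α=15°
  cosα=0.9659 sinα=0.2588 | (8,3) | tMaxX 0.6315 tMaxY 0.8500 | tΔX 1.0353 tΔY 3.8637
    t=0.6315 [x] (9,3) — stop
  → r_2 = 0.6315
beam 3: φ=0°, α=60°
  cosα=0.5000 sinα=0.8660 | (8,3) | tMaxX 1.2200 tMaxY 0.2540 | tΔX 2.0000 tΔY 1.1547
    t=0.2540 [y] (8,4)
    t=1.2200 [x] (9,4) — stop
  → r_3 = 1.2200
beam 4: φ=45°, α=105°
  cosα=-0.2588 sinα=0.9659 | (8,3) | tMaxX 1.5068 tMaxY 0.2278 | tΔX 3.8637 tΔY 1.0353
    t=0.2278 [y] (8,4)
    t=1.2630 [y] (8,5)
    t=1.5068 [x] (7,5)
    t=2.2983 [y] (7,6) — stop
  → r_4 = 2.2983
beam 5: φ=90°, α=150°
  cosα=-0.8660 sinα=0.5000 | (8,3) | tMaxX 0.4503 tMaxY 0.4400 | tΔX 1.1547 tΔY 2.0000
    t=0.4400 [y] (8,4)
    t=0.4503 [x] (7,4)
    t=1.6050 [x] (6,4)
    t=2.4400 [y] (6,5)
    t=2.7597 [x] (5,5)
    t=3.9144 [x] (4,5)
    t=4.4400 [y] (4,6) — stop
  → r_5 = 4.4400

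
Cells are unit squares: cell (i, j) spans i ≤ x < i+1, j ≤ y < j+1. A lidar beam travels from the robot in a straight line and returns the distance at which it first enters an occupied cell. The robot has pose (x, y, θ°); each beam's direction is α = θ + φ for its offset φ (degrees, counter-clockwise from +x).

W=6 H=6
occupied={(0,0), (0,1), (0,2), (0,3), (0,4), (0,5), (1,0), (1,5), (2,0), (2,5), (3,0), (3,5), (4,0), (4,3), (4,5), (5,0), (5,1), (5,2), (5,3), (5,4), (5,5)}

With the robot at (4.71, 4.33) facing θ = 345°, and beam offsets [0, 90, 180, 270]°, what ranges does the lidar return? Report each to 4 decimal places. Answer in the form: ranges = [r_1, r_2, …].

beam 1: φ=0°, α=345°
  d=(0.9659,-0.2588)  start (4,4)  tX=0.3002 tY=1.2750  stride 1/|dx|=1.0353 1/|dy|=3.8637
    cross x-line → (5,4), t=0.3002 (wall)
  → r_1 = 0.3002
beam 2: φ=90°, α=75°
  d=(0.2588,0.9659)  start (4,4)  tX=1.1205 tY=0.6936  stride 1/|dx|=3.8637 1/|dy|=1.0353
    cross y-line → (4,5), t=0.6936 (wall)
  → r_2 = 0.6936
beam 3: φ=180°, α=165°
  d=(-0.9659,0.2588)  start (4,4)  tX=0.7350 tY=2.5887  stride 1/|dx|=1.0353 1/|dy|=3.8637
    cross x-line → (3,4), t=0.7350
    cross x-line → (2,4), t=1.7703
    cross y-line → (2,5), t=2.5887 (wall)
  → r_3 = 2.5887
beam 4: φ=270°, α=255°
  d=(-0.2588,-0.9659)  start (4,4)  tX=2.7432 tY=0.3416  stride 1/|dx|=3.8637 1/|dy|=1.0353
    cross y-line → (4,3), t=0.3416 (wall)
  → r_4 = 0.3416

ranges = [0.3002, 0.6936, 2.5887, 0.3416]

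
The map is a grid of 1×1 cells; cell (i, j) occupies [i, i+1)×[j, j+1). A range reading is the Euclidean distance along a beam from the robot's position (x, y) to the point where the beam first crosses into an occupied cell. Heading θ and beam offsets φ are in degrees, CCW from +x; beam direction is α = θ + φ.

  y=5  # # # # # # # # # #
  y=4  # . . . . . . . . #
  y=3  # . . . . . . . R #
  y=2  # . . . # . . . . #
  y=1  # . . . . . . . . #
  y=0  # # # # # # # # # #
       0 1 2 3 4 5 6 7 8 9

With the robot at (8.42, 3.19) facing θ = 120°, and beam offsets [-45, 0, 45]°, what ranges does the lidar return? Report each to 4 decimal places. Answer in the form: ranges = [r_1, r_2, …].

beam 1: φ=-45°, α=75°
  direction (0.2588, 0.9659); cell (8,3); t to first gridline: x 2.2409, y 0.8386 (then +3.8637 / +1.0353)
    (8,4) via y @ 0.8386
    (8,5) via y @ 1.8738  # hit
  → r_1 = 1.8738
beam 2: φ=0°, α=120°
  direction (-0.5000, 0.8660); cell (8,3); t to first gridline: x 0.8400, y 0.9353 (then +2.0000 / +1.1547)
    (7,3) via x @ 0.8400
    (7,4) via y @ 0.9353
    (7,5) via y @ 2.0900  # hit
  → r_2 = 2.0900
beam 3: φ=45°, α=165°
  direction (-0.9659, 0.2588); cell (8,3); t to first gridline: x 0.4348, y 3.1296 (then +1.0353 / +3.8637)
    (7,3) via x @ 0.4348
    (6,3) via x @ 1.4701
    (5,3) via x @ 2.5054
    (5,4) via y @ 3.1296
    (4,4) via x @ 3.5406
    (3,4) via x @ 4.5759
    (2,4) via x @ 5.6112
    (1,4) via x @ 6.6465
    (1,5) via y @ 6.9933  # hit
  → r_3 = 6.9933

ranges = [1.8738, 2.0900, 6.9933]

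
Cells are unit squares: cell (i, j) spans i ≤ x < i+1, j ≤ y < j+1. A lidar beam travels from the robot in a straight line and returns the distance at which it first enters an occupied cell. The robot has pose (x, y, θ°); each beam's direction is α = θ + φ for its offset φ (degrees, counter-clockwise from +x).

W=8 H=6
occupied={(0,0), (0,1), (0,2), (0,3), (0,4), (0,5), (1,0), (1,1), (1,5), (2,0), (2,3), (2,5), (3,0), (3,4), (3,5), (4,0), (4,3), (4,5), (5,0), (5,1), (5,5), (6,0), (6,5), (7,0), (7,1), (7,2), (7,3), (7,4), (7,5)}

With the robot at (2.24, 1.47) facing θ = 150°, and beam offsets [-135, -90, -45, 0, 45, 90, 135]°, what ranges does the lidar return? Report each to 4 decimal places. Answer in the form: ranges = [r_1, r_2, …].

beam 1: φ=-135°, α=15°
  direction (0.9659, 0.2588); cell (2,1); t to first gridline: x 0.7868, y 2.0478 (then +1.0353 / +3.8637)
    (3,1) via x @ 0.7868
    (4,1) via x @ 1.8221
    (4,2) via y @ 2.0478
    (5,2) via x @ 2.8574
    (6,2) via x @ 3.8926
    (7,2) via x @ 4.9279  # hit
  → r_1 = 4.9279
beam 2: φ=-90°, α=60°
  direction (0.5000, 0.8660); cell (2,1); t to first gridline: x 1.5200, y 0.6120 (then +2.0000 / +1.1547)
    (2,2) via y @ 0.6120
    (3,2) via x @ 1.5200
    (3,3) via y @ 1.7667
    (3,4) via y @ 2.9214  # hit
  → r_2 = 2.9214
beam 3: φ=-45°, α=105°
  direction (-0.2588, 0.9659); cell (2,1); t to first gridline: x 0.9273, y 0.5487 (then +3.8637 / +1.0353)
    (2,2) via y @ 0.5487
    (1,2) via x @ 0.9273
    (1,3) via y @ 1.5840
    (1,4) via y @ 2.6192
    (1,5) via y @ 3.6545  # hit
  → r_3 = 3.6545
beam 4: φ=0°, α=150°
  direction (-0.8660, 0.5000); cell (2,1); t to first gridline: x 0.2771, y 1.0600 (then +1.1547 / +2.0000)
    (1,1) via x @ 0.2771  # hit
  → r_4 = 0.2771
beam 5: φ=45°, α=195°
  direction (-0.9659, -0.2588); cell (2,1); t to first gridline: x 0.2485, y 1.8159 (then +1.0353 / +3.8637)
    (1,1) via x @ 0.2485  # hit
  → r_5 = 0.2485
beam 6: φ=90°, α=240°
  direction (-0.5000, -0.8660); cell (2,1); t to first gridline: x 0.4800, y 0.5427 (then +2.0000 / +1.1547)
    (1,1) via x @ 0.4800  # hit
  → r_6 = 0.4800
beam 7: φ=135°, α=285°
  direction (0.2588, -0.9659); cell (2,1); t to first gridline: x 2.9364, y 0.4866 (then +3.8637 / +1.0353)
    (2,0) via y @ 0.4866  # hit
  → r_7 = 0.4866

ranges = [4.9279, 2.9214, 3.6545, 0.2771, 0.2485, 0.4800, 0.4866]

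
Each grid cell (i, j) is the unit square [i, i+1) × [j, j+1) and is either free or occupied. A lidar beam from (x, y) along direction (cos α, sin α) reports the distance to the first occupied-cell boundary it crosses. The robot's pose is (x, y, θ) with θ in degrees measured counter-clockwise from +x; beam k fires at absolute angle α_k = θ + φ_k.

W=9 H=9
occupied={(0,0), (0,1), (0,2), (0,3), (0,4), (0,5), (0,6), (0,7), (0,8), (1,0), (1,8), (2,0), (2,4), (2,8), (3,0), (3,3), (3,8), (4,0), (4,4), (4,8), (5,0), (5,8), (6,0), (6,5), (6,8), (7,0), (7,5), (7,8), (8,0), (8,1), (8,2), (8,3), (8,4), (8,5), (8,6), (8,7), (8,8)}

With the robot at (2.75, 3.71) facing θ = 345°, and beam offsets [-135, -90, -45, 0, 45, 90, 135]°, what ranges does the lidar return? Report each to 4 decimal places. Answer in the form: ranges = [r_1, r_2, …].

beam 1: φ=-135°, α=210°
  dir = (cos 210°, sin 210°) = (-0.8660, -0.5000); from cell (2,3)
  next x-line at t=0.8660, next y-line at t=1.4200; Δt_x=1.1547, Δt_y=2.0000
    x: enter (1,3) at t=0.8660
    y: enter (1,2) at t=1.4200
    x: enter (0,2) at t=2.0207 ← occupied
  → r_1 = 2.0207
beam 2: φ=-90°, α=255°
  dir = (cos 255°, sin 255°) = (-0.2588, -0.9659); from cell (2,3)
  next x-line at t=2.8978, next y-line at t=0.7350; Δt_x=3.8637, Δt_y=1.0353
    y: enter (2,2) at t=0.7350
    y: enter (2,1) at t=1.7703
    y: enter (2,0) at t=2.8056 ← occupied
  → r_2 = 2.8056
beam 3: φ=-45°, α=300°
  dir = (cos 300°, sin 300°) = (0.5000, -0.8660); from cell (2,3)
  next x-line at t=0.5000, next y-line at t=0.8198; Δt_x=2.0000, Δt_y=1.1547
    x: enter (3,3) at t=0.5000 ← occupied
  → r_3 = 0.5000
beam 4: φ=0°, α=345°
  dir = (cos 345°, sin 345°) = (0.9659, -0.2588); from cell (2,3)
  next x-line at t=0.2588, next y-line at t=2.7432; Δt_x=1.0353, Δt_y=3.8637
    x: enter (3,3) at t=0.2588 ← occupied
  → r_4 = 0.2588
beam 5: φ=45°, α=30°
  dir = (cos 30°, sin 30°) = (0.8660, 0.5000); from cell (2,3)
  next x-line at t=0.2887, next y-line at t=0.5800; Δt_x=1.1547, Δt_y=2.0000
    x: enter (3,3) at t=0.2887 ← occupied
  → r_5 = 0.2887
beam 6: φ=90°, α=75°
  dir = (cos 75°, sin 75°) = (0.2588, 0.9659); from cell (2,3)
  next x-line at t=0.9659, next y-line at t=0.3002; Δt_x=3.8637, Δt_y=1.0353
    y: enter (2,4) at t=0.3002 ← occupied
  → r_6 = 0.3002
beam 7: φ=135°, α=120°
  dir = (cos 120°, sin 120°) = (-0.5000, 0.8660); from cell (2,3)
  next x-line at t=1.5000, next y-line at t=0.3349; Δt_x=2.0000, Δt_y=1.1547
    y: enter (2,4) at t=0.3349 ← occupied
  → r_7 = 0.3349

ranges = [2.0207, 2.8056, 0.5000, 0.2588, 0.2887, 0.3002, 0.3349]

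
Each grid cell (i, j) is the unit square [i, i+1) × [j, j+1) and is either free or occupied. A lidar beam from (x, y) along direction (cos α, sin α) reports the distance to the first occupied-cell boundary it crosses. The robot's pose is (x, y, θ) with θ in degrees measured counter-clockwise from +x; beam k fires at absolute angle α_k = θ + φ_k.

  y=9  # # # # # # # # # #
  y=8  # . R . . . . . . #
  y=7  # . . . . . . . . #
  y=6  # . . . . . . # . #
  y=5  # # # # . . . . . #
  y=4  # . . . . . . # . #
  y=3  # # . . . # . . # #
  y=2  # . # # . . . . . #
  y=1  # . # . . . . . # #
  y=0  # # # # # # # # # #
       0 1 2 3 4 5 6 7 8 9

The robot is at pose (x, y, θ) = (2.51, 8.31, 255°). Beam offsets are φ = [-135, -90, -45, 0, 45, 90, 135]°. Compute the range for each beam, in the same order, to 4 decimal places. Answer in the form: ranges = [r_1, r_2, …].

ranges = [0.7967, 1.5633, 1.7436, 2.3915, 2.6674, 5.0615, 1.3800]

beam 1: φ=-135°, α=120°
  dir = (cos 120°, sin 120°) = (-0.5000, 0.8660); from cell (2,8)
  next x-line at t=1.0200, next y-line at t=0.7967; Δt_x=2.0000, Δt_y=1.1547
    y: enter (2,9) at t=0.7967 ← occupied
  → r_1 = 0.7967
beam 2: φ=-90°, α=165°
  dir = (cos 165°, sin 165°) = (-0.9659, 0.2588); from cell (2,8)
  next x-line at t=0.5280, next y-line at t=2.6660; Δt_x=1.0353, Δt_y=3.8637
    x: enter (1,8) at t=0.5280
    x: enter (0,8) at t=1.5633 ← occupied
  → r_2 = 1.5633
beam 3: φ=-45°, α=210°
  dir = (cos 210°, sin 210°) = (-0.8660, -0.5000); from cell (2,8)
  next x-line at t=0.5889, next y-line at t=0.6200; Δt_x=1.1547, Δt_y=2.0000
    x: enter (1,8) at t=0.5889
    y: enter (1,7) at t=0.6200
    x: enter (0,7) at t=1.7436 ← occupied
  → r_3 = 1.7436
beam 4: φ=0°, α=255°
  dir = (cos 255°, sin 255°) = (-0.2588, -0.9659); from cell (2,8)
  next x-line at t=1.9705, next y-line at t=0.3209; Δt_x=3.8637, Δt_y=1.0353
    y: enter (2,7) at t=0.3209
    y: enter (2,6) at t=1.3562
    x: enter (1,6) at t=1.9705
    y: enter (1,5) at t=2.3915 ← occupied
  → r_4 = 2.3915
beam 5: φ=45°, α=300°
  dir = (cos 300°, sin 300°) = (0.5000, -0.8660); from cell (2,8)
  next x-line at t=0.9800, next y-line at t=0.3580; Δt_x=2.0000, Δt_y=1.1547
    y: enter (2,7) at t=0.3580
    x: enter (3,7) at t=0.9800
    y: enter (3,6) at t=1.5127
    y: enter (3,5) at t=2.6674 ← occupied
  → r_5 = 2.6674
beam 6: φ=90°, α=345°
  dir = (cos 345°, sin 345°) = (0.9659, -0.2588); from cell (2,8)
  next x-line at t=0.5073, next y-line at t=1.1977; Δt_x=1.0353, Δt_y=3.8637
    x: enter (3,8) at t=0.5073
    y: enter (3,7) at t=1.1977
    x: enter (4,7) at t=1.5426
    x: enter (5,7) at t=2.5778
    x: enter (6,7) at t=3.6131
    x: enter (7,7) at t=4.6484
    y: enter (7,6) at t=5.0615 ← occupied
  → r_6 = 5.0615
beam 7: φ=135°, α=30°
  dir = (cos 30°, sin 30°) = (0.8660, 0.5000); from cell (2,8)
  next x-line at t=0.5658, next y-line at t=1.3800; Δt_x=1.1547, Δt_y=2.0000
    x: enter (3,8) at t=0.5658
    y: enter (3,9) at t=1.3800 ← occupied
  → r_7 = 1.3800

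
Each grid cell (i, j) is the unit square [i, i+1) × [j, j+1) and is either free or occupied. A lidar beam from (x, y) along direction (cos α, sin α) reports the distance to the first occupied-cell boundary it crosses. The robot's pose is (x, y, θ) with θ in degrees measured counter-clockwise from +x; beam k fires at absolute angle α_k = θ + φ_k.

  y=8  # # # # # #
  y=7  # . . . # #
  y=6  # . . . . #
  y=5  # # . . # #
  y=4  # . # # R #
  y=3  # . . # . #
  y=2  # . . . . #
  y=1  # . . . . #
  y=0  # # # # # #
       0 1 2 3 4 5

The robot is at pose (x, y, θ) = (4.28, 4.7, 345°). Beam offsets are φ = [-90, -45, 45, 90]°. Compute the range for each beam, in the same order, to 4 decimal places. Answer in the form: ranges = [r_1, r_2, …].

beam 1: φ=-90°, α=255°
  direction (-0.2588, -0.9659); cell (4,4); t to first gridline: x 1.0818, y 0.7247 (then +3.8637 / +1.0353)
    (4,3) via y @ 0.7247
    (3,3) via x @ 1.0818  # hit
  → r_1 = 1.0818
beam 2: φ=-45°, α=300°
  direction (0.5000, -0.8660); cell (4,4); t to first gridline: x 1.4400, y 0.8083 (then +2.0000 / +1.1547)
    (4,3) via y @ 0.8083
    (5,3) via x @ 1.4400  # hit
  → r_2 = 1.4400
beam 3: φ=45°, α=30°
  direction (0.8660, 0.5000); cell (4,4); t to first gridline: x 0.8314, y 0.6000 (then +1.1547 / +2.0000)
    (4,5) via y @ 0.6000  # hit
  → r_3 = 0.6000
beam 4: φ=90°, α=75°
  direction (0.2588, 0.9659); cell (4,4); t to first gridline: x 2.7819, y 0.3106 (then +3.8637 / +1.0353)
    (4,5) via y @ 0.3106  # hit
  → r_4 = 0.3106

ranges = [1.0818, 1.4400, 0.6000, 0.3106]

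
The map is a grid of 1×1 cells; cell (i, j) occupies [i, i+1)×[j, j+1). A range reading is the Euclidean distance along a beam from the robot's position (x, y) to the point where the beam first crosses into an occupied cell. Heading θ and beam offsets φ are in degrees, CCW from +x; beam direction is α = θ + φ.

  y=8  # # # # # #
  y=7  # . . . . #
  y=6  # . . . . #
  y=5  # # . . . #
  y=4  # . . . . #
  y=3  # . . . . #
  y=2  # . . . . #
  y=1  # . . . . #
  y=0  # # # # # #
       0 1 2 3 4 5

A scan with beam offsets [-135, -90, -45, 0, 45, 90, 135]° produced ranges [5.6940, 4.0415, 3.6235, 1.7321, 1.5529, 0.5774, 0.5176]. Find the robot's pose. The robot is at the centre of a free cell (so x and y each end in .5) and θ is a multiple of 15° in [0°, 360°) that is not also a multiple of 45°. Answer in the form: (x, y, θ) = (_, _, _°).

The pose lattice has 27·16 = 432 candidates. Test each by forward raycasting.
  (4.5, 4.5, 195°): beam 1 = 1.0000 ≠ 5.6940 ✗
  (3.5, 1.5, 300°): beam 1 = 2.5882 ≠ 5.6940 ✗
  (1.5, 4.5, 60°): beam 1 = 3.6235 ≠ 5.6940 ✗
  …
  (4.5, 2.5, 240°): r_1=5.6940, r_2=4.0415, r_3=3.6235, r_4=1.7321, r_5=1.5529, r_6=0.5774, r_7=0.5176 — all match ✓
Only this pose fits every beam.

(x, y, θ) = (4.5, 2.5, 240°)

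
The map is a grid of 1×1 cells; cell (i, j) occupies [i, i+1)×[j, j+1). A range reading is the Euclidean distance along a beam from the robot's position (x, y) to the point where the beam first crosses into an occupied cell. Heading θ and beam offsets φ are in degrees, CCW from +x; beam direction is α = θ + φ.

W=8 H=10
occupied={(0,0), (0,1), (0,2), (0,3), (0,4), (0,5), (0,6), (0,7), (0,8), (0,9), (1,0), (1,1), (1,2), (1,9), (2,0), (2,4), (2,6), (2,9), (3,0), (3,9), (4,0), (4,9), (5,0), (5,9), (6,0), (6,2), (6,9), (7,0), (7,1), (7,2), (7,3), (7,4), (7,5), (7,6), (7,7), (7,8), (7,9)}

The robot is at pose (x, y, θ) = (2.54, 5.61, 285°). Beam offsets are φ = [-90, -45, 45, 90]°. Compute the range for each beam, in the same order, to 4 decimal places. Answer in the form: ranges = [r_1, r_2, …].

beam 1: φ=-90°, α=195°
  direction (-0.9659, -0.2588); cell (2,5); t to first gridline: x 0.5590, y 2.3569 (then +1.0353 / +3.8637)
    (1,5) via x @ 0.5590
    (0,5) via x @ 1.5943  # hit
  → r_1 = 1.5943
beam 2: φ=-45°, α=240°
  direction (-0.5000, -0.8660); cell (2,5); t to first gridline: x 1.0800, y 0.7044 (then +2.0000 / +1.1547)
    (2,4) via y @ 0.7044  # hit
  → r_2 = 0.7044
beam 3: φ=45°, α=330°
  direction (0.8660, -0.5000); cell (2,5); t to first gridline: x 0.5312, y 1.2200 (then +1.1547 / +2.0000)
    (3,5) via x @ 0.5312
    (3,4) via y @ 1.2200
    (4,4) via x @ 1.6859
    (5,4) via x @ 2.8406
    (5,3) via y @ 3.2200
    (6,3) via x @ 3.9953
    (7,3) via x @ 5.1500  # hit
  → r_3 = 5.1500
beam 4: φ=90°, α=15°
  direction (0.9659, 0.2588); cell (2,5); t to first gridline: x 0.4762, y 1.5068 (then +1.0353 / +3.8637)
    (3,5) via x @ 0.4762
    (3,6) via y @ 1.5068
    (4,6) via x @ 1.5115
    (5,6) via x @ 2.5468
    (6,6) via x @ 3.5821
    (7,6) via x @ 4.6173  # hit
  → r_4 = 4.6173

ranges = [1.5943, 0.7044, 5.1500, 4.6173]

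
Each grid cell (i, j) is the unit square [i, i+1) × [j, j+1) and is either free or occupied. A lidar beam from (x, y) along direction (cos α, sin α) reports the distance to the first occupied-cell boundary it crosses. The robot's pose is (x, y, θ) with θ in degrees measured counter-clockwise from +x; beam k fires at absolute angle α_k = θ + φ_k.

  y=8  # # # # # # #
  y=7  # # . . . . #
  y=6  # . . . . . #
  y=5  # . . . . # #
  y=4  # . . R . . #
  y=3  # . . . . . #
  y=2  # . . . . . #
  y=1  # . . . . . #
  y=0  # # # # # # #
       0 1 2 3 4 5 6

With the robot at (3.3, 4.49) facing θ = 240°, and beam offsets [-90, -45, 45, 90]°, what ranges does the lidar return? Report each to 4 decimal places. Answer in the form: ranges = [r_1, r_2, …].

ranges = [2.6558, 2.3811, 3.6131, 3.1177]

beam 1: φ=-90°, α=150°
  d=(-0.8660,0.5000)  start (3,4)  tX=0.3464 tY=1.0200  stride 1/|dx|=1.1547 1/|dy|=2.0000
    cross x-line → (2,4), t=0.3464
    cross y-line → (2,5), t=1.0200
    cross x-line → (1,5), t=1.5011
    cross x-line → (0,5), t=2.6558 (wall)
  → r_1 = 2.6558
beam 2: φ=-45°, α=195°
  d=(-0.9659,-0.2588)  start (3,4)  tX=0.3106 tY=1.8932  stride 1/|dx|=1.0353 1/|dy|=3.8637
    cross x-line → (2,4), t=0.3106
    cross x-line → (1,4), t=1.3459
    cross y-line → (1,3), t=1.8932
    cross x-line → (0,3), t=2.3811 (wall)
  → r_2 = 2.3811
beam 3: φ=45°, α=285°
  d=(0.2588,-0.9659)  start (3,4)  tX=2.7046 tY=0.5073  stride 1/|dx|=3.8637 1/|dy|=1.0353
    cross y-line → (3,3), t=0.5073
    cross y-line → (3,2), t=1.5426
    cross y-line → (3,1), t=2.5778
    cross x-line → (4,1), t=2.7046
    cross y-line → (4,0), t=3.6131 (wall)
  → r_3 = 3.6131
beam 4: φ=90°, α=330°
  d=(0.8660,-0.5000)  start (3,4)  tX=0.8083 tY=0.9800  stride 1/|dx|=1.1547 1/|dy|=2.0000
    cross x-line → (4,4), t=0.8083
    cross y-line → (4,3), t=0.9800
    cross x-line → (5,3), t=1.9630
    cross y-line → (5,2), t=2.9800
    cross x-line → (6,2), t=3.1177 (wall)
  → r_4 = 3.1177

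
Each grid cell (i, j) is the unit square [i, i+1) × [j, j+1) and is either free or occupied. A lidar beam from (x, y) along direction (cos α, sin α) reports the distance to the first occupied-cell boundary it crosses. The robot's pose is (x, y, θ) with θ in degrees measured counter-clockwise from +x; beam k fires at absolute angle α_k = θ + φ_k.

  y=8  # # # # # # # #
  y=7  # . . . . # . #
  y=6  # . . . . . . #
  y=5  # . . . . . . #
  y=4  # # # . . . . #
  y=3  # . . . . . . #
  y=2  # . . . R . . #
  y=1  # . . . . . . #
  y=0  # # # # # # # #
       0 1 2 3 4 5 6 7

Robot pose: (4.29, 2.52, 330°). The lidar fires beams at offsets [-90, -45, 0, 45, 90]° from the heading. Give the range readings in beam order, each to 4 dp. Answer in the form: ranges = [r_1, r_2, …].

beam 1: φ=-90°, α=240°
  cosα=-0.5000 sinα=-0.8660 | (4,2) | tMaxX 0.5800 tMaxY 0.6004 | tΔX 2.0000 tΔY 1.1547
    t=0.5800 [x] (3,2)
    t=0.6004 [y] (3,1)
    t=1.7551 [y] (3,0) — stop
  → r_1 = 1.7551
beam 2: φ=-45°, α=285°
  cosα=0.2588 sinα=-0.9659 | (4,2) | tMaxX 2.7432 tMaxY 0.5383 | tΔX 3.8637 tΔY 1.0353
    t=0.5383 [y] (4,1)
    t=1.5736 [y] (4,0) — stop
  → r_2 = 1.5736
beam 3: φ=0°, α=330°
  cosα=0.8660 sinα=-0.5000 | (4,2) | tMaxX 0.8198 tMaxY 1.0400 | tΔX 1.1547 tΔY 2.0000
    t=0.8198 [x] (5,2)
    t=1.0400 [y] (5,1)
    t=1.9745 [x] (6,1)
    t=3.0400 [y] (6,0) — stop
  → r_3 = 3.0400
beam 4: φ=45°, α=15°
  cosα=0.9659 sinα=0.2588 | (4,2) | tMaxX 0.7350 tMaxY 1.8546 | tΔX 1.0353 tΔY 3.8637
    t=0.7350 [x] (5,2)
    t=1.7703 [x] (6,2)
    t=1.8546 [y] (6,3)
    t=2.8056 [x] (7,3) — stop
  → r_4 = 2.8056
beam 5: φ=90°, α=60°
  cosα=0.5000 sinα=0.8660 | (4,2) | tMaxX 1.4200 tMaxY 0.5543 | tΔX 2.0000 tΔY 1.1547
    t=0.5543 [y] (4,3)
    t=1.4200 [x] (5,3)
    t=1.7090 [y] (5,4)
    t=2.8637 [y] (5,5)
    t=3.4200 [x] (6,5)
    t=4.0184 [y] (6,6)
    t=5.1731 [y] (6,7)
    t=5.4200 [x] (7,7) — stop
  → r_5 = 5.4200

ranges = [1.7551, 1.5736, 3.0400, 2.8056, 5.4200]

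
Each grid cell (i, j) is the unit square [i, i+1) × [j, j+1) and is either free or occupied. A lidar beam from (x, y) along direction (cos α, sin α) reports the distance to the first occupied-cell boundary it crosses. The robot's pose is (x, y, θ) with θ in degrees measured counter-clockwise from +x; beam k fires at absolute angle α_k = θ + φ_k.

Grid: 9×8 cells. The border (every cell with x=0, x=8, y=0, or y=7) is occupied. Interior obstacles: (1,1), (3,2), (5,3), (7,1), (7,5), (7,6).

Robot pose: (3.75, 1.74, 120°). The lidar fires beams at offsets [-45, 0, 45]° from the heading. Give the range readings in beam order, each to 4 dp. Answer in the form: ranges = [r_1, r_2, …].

beam 1: φ=-45°, α=75°
  direction (0.2588, 0.9659); cell (3,1); t to first gridline: x 0.9659, y 0.2692 (then +3.8637 / +1.0353)
    (3,2) via y @ 0.2692  # hit
  → r_1 = 0.2692
beam 2: φ=0°, α=120°
  direction (-0.5000, 0.8660); cell (3,1); t to first gridline: x 1.5000, y 0.3002 (then +2.0000 / +1.1547)
    (3,2) via y @ 0.3002  # hit
  → r_2 = 0.3002
beam 3: φ=45°, α=165°
  direction (-0.9659, 0.2588); cell (3,1); t to first gridline: x 0.7765, y 1.0046 (then +1.0353 / +3.8637)
    (2,1) via x @ 0.7765
    (2,2) via y @ 1.0046
    (1,2) via x @ 1.8117
    (0,2) via x @ 2.8470  # hit
  → r_3 = 2.8470

ranges = [0.2692, 0.3002, 2.8470]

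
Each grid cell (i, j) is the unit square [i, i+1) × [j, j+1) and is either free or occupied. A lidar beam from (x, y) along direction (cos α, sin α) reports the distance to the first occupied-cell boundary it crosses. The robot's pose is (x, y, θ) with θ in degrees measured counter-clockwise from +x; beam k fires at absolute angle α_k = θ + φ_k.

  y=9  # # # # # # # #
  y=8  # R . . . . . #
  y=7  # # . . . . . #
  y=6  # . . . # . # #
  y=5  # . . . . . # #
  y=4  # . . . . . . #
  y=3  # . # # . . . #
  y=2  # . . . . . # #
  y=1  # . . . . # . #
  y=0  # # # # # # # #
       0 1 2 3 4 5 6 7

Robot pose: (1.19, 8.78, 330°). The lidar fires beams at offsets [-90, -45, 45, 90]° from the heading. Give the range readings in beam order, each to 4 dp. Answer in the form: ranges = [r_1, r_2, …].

beam 1: φ=-90°, α=240°
  cosα=-0.5000 sinα=-0.8660 | (1,8) | tMaxX 0.3800 tMaxY 0.9007 | tΔX 2.0000 tΔY 1.1547
    t=0.3800 [x] (0,8) — stop
  → r_1 = 0.3800
beam 2: φ=-45°, α=285°
  cosα=0.2588 sinα=-0.9659 | (1,8) | tMaxX 3.1296 tMaxY 0.8075 | tΔX 3.8637 tΔY 1.0353
    t=0.8075 [y] (1,7) — stop
  → r_2 = 0.8075
beam 3: φ=45°, α=15°
  cosα=0.9659 sinα=0.2588 | (1,8) | tMaxX 0.8386 tMaxY 0.8500 | tΔX 1.0353 tΔY 3.8637
    t=0.8386 [x] (2,8)
    t=0.8500 [y] (2,9) — stop
  → r_3 = 0.8500
beam 4: φ=90°, α=60°
  cosα=0.5000 sinα=0.8660 | (1,8) | tMaxX 1.6200 tMaxY 0.2540 | tΔX 2.0000 tΔY 1.1547
    t=0.2540 [y] (1,9) — stop
  → r_4 = 0.2540

ranges = [0.3800, 0.8075, 0.8500, 0.2540]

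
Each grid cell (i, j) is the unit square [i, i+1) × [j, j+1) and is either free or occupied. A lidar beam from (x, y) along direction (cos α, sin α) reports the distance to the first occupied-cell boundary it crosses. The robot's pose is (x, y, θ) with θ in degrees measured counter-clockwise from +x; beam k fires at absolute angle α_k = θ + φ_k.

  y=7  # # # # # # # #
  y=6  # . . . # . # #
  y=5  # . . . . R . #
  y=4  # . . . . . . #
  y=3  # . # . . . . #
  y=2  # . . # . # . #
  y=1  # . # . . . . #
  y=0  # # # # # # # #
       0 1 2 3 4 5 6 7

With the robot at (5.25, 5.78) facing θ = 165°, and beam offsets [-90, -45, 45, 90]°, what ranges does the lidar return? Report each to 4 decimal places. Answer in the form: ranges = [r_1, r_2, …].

beam 1: φ=-90°, α=75°
  dir = (cos 75°, sin 75°) = (0.2588, 0.9659); from cell (5,5)
  next x-line at t=2.8978, next y-line at t=0.2278; Δt_x=3.8637, Δt_y=1.0353
    y: enter (5,6) at t=0.2278
    y: enter (5,7) at t=1.2630 ← occupied
  → r_1 = 1.2630
beam 2: φ=-45°, α=120°
  dir = (cos 120°, sin 120°) = (-0.5000, 0.8660); from cell (5,5)
  next x-line at t=0.5000, next y-line at t=0.2540; Δt_x=2.0000, Δt_y=1.1547
    y: enter (5,6) at t=0.2540
    x: enter (4,6) at t=0.5000 ← occupied
  → r_2 = 0.5000
beam 3: φ=45°, α=210°
  dir = (cos 210°, sin 210°) = (-0.8660, -0.5000); from cell (5,5)
  next x-line at t=0.2887, next y-line at t=1.5600; Δt_x=1.1547, Δt_y=2.0000
    x: enter (4,5) at t=0.2887
    x: enter (3,5) at t=1.4434
    y: enter (3,4) at t=1.5600
    x: enter (2,4) at t=2.5981
    y: enter (2,3) at t=3.5600 ← occupied
  → r_3 = 3.5600
beam 4: φ=90°, α=255°
  dir = (cos 255°, sin 255°) = (-0.2588, -0.9659); from cell (5,5)
  next x-line at t=0.9659, next y-line at t=0.8075; Δt_x=3.8637, Δt_y=1.0353
    y: enter (5,4) at t=0.8075
    x: enter (4,4) at t=0.9659
    y: enter (4,3) at t=1.8428
    y: enter (4,2) at t=2.8781
    y: enter (4,1) at t=3.9133
    x: enter (3,1) at t=4.8296
    y: enter (3,0) at t=4.9486 ← occupied
  → r_4 = 4.9486

ranges = [1.2630, 0.5000, 3.5600, 4.9486]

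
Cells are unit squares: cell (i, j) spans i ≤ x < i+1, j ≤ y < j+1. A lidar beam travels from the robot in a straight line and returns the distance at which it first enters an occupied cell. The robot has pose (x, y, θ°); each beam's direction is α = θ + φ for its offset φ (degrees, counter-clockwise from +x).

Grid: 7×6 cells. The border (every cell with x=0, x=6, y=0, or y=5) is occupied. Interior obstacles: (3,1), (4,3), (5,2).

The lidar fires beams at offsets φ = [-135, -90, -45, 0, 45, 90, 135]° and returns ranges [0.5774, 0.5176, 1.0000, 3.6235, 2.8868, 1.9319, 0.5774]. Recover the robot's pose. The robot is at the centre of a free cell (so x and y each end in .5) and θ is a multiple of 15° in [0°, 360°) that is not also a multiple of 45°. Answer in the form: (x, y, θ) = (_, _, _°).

The pose lattice has 17·16 = 272 candidates. Test each by forward raycasting.
  (2.5, 3.5, 15°): beam 1 = 2.8868 ≠ 0.5774 ✗
  (5.5, 1.5, 105°): beam 3 = 0.5774 ≠ 1.0000 ✗
  (1.5, 3.5, 120°): beam 1 = 3.6235 ≠ 0.5774 ✗
  …
  (1.5, 4.5, 285°): r_1=0.5774, r_2=0.5176, r_3=1.0000, r_4=3.6235, r_5=2.8868, r_6=1.9319, r_7=0.5774 — all match ✓
No second candidate reproduces the full scan.

(x, y, θ) = (1.5, 4.5, 285°)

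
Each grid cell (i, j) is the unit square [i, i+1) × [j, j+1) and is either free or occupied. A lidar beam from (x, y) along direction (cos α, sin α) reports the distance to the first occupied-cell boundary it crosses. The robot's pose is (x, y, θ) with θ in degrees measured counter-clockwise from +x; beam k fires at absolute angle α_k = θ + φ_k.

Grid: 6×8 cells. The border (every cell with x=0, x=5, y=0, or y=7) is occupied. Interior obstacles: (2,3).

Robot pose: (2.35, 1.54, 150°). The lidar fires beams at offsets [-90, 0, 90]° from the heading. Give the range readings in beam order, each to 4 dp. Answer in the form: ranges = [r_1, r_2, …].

ranges = [5.3000, 1.5588, 0.6235]

beam 1: φ=-90°, α=60°
  direction (0.5000, 0.8660); cell (2,1); t to first gridline: x 1.3000, y 0.5312 (then +2.0000 / +1.1547)
    (2,2) via y @ 0.5312
    (3,2) via x @ 1.3000
    (3,3) via y @ 1.6859
    (3,4) via y @ 2.8406
    (4,4) via x @ 3.3000
    (4,5) via y @ 3.9953
    (4,6) via y @ 5.1500
    (5,6) via x @ 5.3000  # hit
  → r_1 = 5.3000
beam 2: φ=0°, α=150°
  direction (-0.8660, 0.5000); cell (2,1); t to first gridline: x 0.4041, y 0.9200 (then +1.1547 / +2.0000)
    (1,1) via x @ 0.4041
    (1,2) via y @ 0.9200
    (0,2) via x @ 1.5588  # hit
  → r_2 = 1.5588
beam 3: φ=90°, α=240°
  direction (-0.5000, -0.8660); cell (2,1); t to first gridline: x 0.7000, y 0.6235 (then +2.0000 / +1.1547)
    (2,0) via y @ 0.6235  # hit
  → r_3 = 0.6235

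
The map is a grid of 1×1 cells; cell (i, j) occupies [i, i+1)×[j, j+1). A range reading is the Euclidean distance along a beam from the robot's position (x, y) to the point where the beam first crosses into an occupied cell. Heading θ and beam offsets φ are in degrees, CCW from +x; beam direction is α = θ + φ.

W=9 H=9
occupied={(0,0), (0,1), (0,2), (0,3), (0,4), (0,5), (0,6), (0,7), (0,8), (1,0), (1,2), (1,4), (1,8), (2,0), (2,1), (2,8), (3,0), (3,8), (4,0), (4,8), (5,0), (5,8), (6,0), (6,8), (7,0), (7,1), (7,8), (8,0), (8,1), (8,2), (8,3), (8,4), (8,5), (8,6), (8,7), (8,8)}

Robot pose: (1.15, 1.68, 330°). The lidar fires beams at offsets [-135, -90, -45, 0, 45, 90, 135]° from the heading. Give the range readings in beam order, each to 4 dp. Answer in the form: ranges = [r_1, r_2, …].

ranges = [0.1553, 0.3000, 0.7040, 0.9815, 0.8800, 0.3695, 0.3313]

beam 1: φ=-135°, α=195°
  direction (-0.9659, -0.2588); cell (1,1); t to first gridline: x 0.1553, y 2.6273 (then +1.0353 / +3.8637)
    (0,1) via x @ 0.1553  # hit
  → r_1 = 0.1553
beam 2: φ=-90°, α=240°
  direction (-0.5000, -0.8660); cell (1,1); t to first gridline: x 0.3000, y 0.7852 (then +2.0000 / +1.1547)
    (0,1) via x @ 0.3000  # hit
  → r_2 = 0.3000
beam 3: φ=-45°, α=285°
  direction (0.2588, -0.9659); cell (1,1); t to first gridline: x 3.2841, y 0.7040 (then +3.8637 / +1.0353)
    (1,0) via y @ 0.7040  # hit
  → r_3 = 0.7040
beam 4: φ=0°, α=330°
  direction (0.8660, -0.5000); cell (1,1); t to first gridline: x 0.9815, y 1.3600 (then +1.1547 / +2.0000)
    (2,1) via x @ 0.9815  # hit
  → r_4 = 0.9815
beam 5: φ=45°, α=15°
  direction (0.9659, 0.2588); cell (1,1); t to first gridline: x 0.8800, y 1.2364 (then +1.0353 / +3.8637)
    (2,1) via x @ 0.8800  # hit
  → r_5 = 0.8800
beam 6: φ=90°, α=60°
  direction (0.5000, 0.8660); cell (1,1); t to first gridline: x 1.7000, y 0.3695 (then +2.0000 / +1.1547)
    (1,2) via y @ 0.3695  # hit
  → r_6 = 0.3695
beam 7: φ=135°, α=105°
  direction (-0.2588, 0.9659); cell (1,1); t to first gridline: x 0.5796, y 0.3313 (then +3.8637 / +1.0353)
    (1,2) via y @ 0.3313  # hit
  → r_7 = 0.3313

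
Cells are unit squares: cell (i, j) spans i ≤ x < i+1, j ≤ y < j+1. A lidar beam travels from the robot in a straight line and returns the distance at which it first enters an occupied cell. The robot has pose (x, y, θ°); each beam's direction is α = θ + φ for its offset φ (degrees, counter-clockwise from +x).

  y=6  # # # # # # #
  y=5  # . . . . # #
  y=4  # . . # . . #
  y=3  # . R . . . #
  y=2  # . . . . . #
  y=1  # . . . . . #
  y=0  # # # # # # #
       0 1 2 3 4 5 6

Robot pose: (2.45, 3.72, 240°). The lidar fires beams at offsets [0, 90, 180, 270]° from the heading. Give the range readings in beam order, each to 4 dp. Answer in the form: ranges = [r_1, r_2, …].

beam 1: φ=0°, α=240°
  cosα=-0.5000 sinα=-0.8660 | (2,3) | tMaxX 0.9000 tMaxY 0.8314 | tΔX 2.0000 tΔY 1.1547
    t=0.8314 [y] (2,2)
    t=0.9000 [x] (1,2)
    t=1.9861 [y] (1,1)
    t=2.9000 [x] (0,1) — stop
  → r_1 = 2.9000
beam 2: φ=90°, α=330°
  cosα=0.8660 sinα=-0.5000 | (2,3) | tMaxX 0.6351 tMaxY 1.4400 | tΔX 1.1547 tΔY 2.0000
    t=0.6351 [x] (3,3)
    t=1.4400 [y] (3,2)
    t=1.7898 [x] (4,2)
    t=2.9445 [x] (5,2)
    t=3.4400 [y] (5,1)
    t=4.0992 [x] (6,1) — stop
  → r_2 = 4.0992
beam 3: φ=180°, α=60°
  cosα=0.5000 sinα=0.8660 | (2,3) | tMaxX 1.1000 tMaxY 0.3233 | tΔX 2.0000 tΔY 1.1547
    t=0.3233 [y] (2,4)
    t=1.1000 [x] (3,4) — stop
  → r_3 = 1.1000
beam 4: φ=270°, α=150°
  cosα=-0.8660 sinα=0.5000 | (2,3) | tMaxX 0.5196 tMaxY 0.5600 | tΔX 1.1547 tΔY 2.0000
    t=0.5196 [x] (1,3)
    t=0.5600 [y] (1,4)
    t=1.6743 [x] (0,4) — stop
  → r_4 = 1.6743

ranges = [2.9000, 4.0992, 1.1000, 1.6743]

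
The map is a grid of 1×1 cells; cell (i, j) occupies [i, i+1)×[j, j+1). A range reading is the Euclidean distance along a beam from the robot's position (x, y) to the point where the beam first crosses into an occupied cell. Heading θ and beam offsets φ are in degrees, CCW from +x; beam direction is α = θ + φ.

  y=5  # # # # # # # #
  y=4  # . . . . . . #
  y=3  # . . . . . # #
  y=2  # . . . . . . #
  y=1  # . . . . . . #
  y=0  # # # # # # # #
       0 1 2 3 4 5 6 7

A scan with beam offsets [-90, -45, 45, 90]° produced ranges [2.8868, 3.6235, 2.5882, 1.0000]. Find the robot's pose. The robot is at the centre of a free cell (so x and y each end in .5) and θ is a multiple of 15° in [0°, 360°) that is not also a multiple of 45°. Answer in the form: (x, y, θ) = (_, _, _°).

Enumerate (i+0.5, j+0.5, θ) over the 23 free cells and 16 admissible headings. For each, cast all 4 beams and compare to the given ranges.
  (1.5, 4.5, 150°): beam 1 = 0.5774 ≠ 2.8868 ✗
  (1.5, 2.5, 345°): beam 1 = 1.5529 ≠ 2.8868 ✗
  (3.5, 1.5, 150°): beam 1 = 4.0415 ≠ 2.8868 ✗
  (5.5, 4.5, 105°): beam 1 = 1.5529 ≠ 2.8868 ✗
  …
  (3.5, 4.5, 300°): r_1=2.8868, r_2=3.6235, r_3=2.5882, r_4=1.0000 — all match ✓
No second candidate reproduces the full scan.

(x, y, θ) = (3.5, 4.5, 300°)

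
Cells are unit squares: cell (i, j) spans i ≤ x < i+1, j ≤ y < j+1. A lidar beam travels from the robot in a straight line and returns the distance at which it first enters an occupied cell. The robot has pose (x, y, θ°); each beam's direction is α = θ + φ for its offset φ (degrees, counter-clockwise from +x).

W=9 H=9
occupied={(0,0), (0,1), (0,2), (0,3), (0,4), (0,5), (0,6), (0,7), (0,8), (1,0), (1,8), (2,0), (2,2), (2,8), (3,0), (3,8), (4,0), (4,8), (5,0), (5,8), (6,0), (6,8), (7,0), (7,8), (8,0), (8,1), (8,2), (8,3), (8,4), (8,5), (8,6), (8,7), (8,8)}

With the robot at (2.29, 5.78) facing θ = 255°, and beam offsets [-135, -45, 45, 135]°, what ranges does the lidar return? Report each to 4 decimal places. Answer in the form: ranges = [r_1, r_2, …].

beam 1: φ=-135°, α=120°
  direction (-0.5000, 0.8660); cell (2,5); t to first gridline: x 0.5800, y 0.2540 (then +2.0000 / +1.1547)
    (2,6) via y @ 0.2540
    (1,6) via x @ 0.5800
    (1,7) via y @ 1.4087
    (1,8) via y @ 2.5634  # hit
  → r_1 = 2.5634
beam 2: φ=-45°, α=210°
  direction (-0.8660, -0.5000); cell (2,5); t to first gridline: x 0.3349, y 1.5600 (then +1.1547 / +2.0000)
    (1,5) via x @ 0.3349
    (0,5) via x @ 1.4896  # hit
  → r_2 = 1.4896
beam 3: φ=45°, α=300°
  direction (0.5000, -0.8660); cell (2,5); t to first gridline: x 1.4200, y 0.9007 (then +2.0000 / +1.1547)
    (2,4) via y @ 0.9007
    (3,4) via x @ 1.4200
    (3,3) via y @ 2.0554
    (3,2) via y @ 3.2101
    (4,2) via x @ 3.4200
    (4,1) via y @ 4.3648
    (5,1) via x @ 5.4200
    (5,0) via y @ 5.5195  # hit
  → r_3 = 5.5195
beam 4: φ=135°, α=30°
  direction (0.8660, 0.5000); cell (2,5); t to first gridline: x 0.8198, y 0.4400 (then +1.1547 / +2.0000)
    (2,6) via y @ 0.4400
    (3,6) via x @ 0.8198
    (4,6) via x @ 1.9745
    (4,7) via y @ 2.4400
    (5,7) via x @ 3.1292
    (6,7) via x @ 4.2839
    (6,8) via y @ 4.4400  # hit
  → r_4 = 4.4400

ranges = [2.5634, 1.4896, 5.5195, 4.4400]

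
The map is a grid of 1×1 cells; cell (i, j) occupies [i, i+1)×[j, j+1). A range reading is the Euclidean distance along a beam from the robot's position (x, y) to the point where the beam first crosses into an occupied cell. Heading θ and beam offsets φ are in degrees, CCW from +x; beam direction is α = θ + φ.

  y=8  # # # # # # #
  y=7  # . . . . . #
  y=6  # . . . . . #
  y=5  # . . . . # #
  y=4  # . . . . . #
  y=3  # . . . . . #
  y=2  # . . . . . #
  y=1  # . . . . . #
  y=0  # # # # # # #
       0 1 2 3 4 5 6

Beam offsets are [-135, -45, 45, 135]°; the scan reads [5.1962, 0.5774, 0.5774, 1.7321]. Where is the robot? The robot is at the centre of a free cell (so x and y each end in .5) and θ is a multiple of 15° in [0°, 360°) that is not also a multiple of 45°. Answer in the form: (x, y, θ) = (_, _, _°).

Candidates: 34 free-cell centres × 16 headings = 544 poses. Raycast each; keep the one whose scan matches to 4 dp.
  (3.5, 1.5, 285°): beam 1 = 2.8868 ≠ 5.1962 ✗
  (4.5, 4.5, 105°): beam 1 = 1.7321 ≠ 5.1962 ✗
  (3.5, 1.5, 300°): beam 1 = 2.5882 ≠ 5.1962 ✗
  (5.5, 1.5, 255°): beam 1 = 7.5056 ≠ 5.1962 ✗
  (4.5, 1.5, 60°): beam 1 = 0.5176 ≠ 5.1962 ✗
  …
  (5.5, 6.5, 345°): r_1=5.1962, r_2=0.5774, r_3=0.5774, r_4=1.7321 — all match ✓
Only this pose fits every beam.

(x, y, θ) = (5.5, 6.5, 345°)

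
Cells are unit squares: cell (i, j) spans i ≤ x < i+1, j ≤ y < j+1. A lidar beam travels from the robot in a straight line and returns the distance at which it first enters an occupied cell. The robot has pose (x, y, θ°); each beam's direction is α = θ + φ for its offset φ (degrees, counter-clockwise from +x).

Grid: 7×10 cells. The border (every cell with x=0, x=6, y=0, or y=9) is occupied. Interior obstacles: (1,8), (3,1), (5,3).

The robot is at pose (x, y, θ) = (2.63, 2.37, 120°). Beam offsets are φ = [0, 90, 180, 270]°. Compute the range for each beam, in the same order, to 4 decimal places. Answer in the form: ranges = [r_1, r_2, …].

ranges = [3.2600, 1.8822, 0.7400, 2.7366]

beam 1: φ=0°, α=120°
  cosα=-0.5000 sinα=0.8660 | (2,2) | tMaxX 1.2600 tMaxY 0.7275 | tΔX 2.0000 tΔY 1.1547
    t=0.7275 [y] (2,3)
    t=1.2600 [x] (1,3)
    t=1.8822 [y] (1,4)
    t=3.0369 [y] (1,5)
    t=3.2600 [x] (0,5) — stop
  → r_1 = 3.2600
beam 2: φ=90°, α=210°
  cosα=-0.8660 sinα=-0.5000 | (2,2) | tMaxX 0.7275 tMaxY 0.7400 | tΔX 1.1547 tΔY 2.0000
    t=0.7275 [x] (1,2)
    t=0.7400 [y] (1,1)
    t=1.8822 [x] (0,1) — stop
  → r_2 = 1.8822
beam 3: φ=180°, α=300°
  cosα=0.5000 sinα=-0.8660 | (2,2) | tMaxX 0.7400 tMaxY 0.4272 | tΔX 2.0000 tΔY 1.1547
    t=0.4272 [y] (2,1)
    t=0.7400 [x] (3,1) — stop
  → r_3 = 0.7400
beam 4: φ=270°, α=30°
  cosα=0.8660 sinα=0.5000 | (2,2) | tMaxX 0.4272 tMaxY 1.2600 | tΔX 1.1547 tΔY 2.0000
    t=0.4272 [x] (3,2)
    t=1.2600 [y] (3,3)
    t=1.5819 [x] (4,3)
    t=2.7366 [x] (5,3) — stop
  → r_4 = 2.7366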